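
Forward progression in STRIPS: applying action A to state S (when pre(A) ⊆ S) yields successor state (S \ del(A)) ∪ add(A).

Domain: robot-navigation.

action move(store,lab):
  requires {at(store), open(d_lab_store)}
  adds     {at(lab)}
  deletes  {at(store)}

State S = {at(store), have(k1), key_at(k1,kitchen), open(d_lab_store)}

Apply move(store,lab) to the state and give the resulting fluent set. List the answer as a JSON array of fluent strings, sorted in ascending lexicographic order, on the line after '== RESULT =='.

Compute (S \ del) ∪ add:
  pre ⊆ S: {at(store), open(d_lab_store)} ⊆ S  — applicable
  S \ del = {have(k1), key_at(k1,kitchen), open(d_lab_store)}
  ∪ add   = {at(lab), have(k1), key_at(k1,kitchen), open(d_lab_store)}

== RESULT ==
["at(lab)", "have(k1)", "key_at(k1,kitchen)", "open(d_lab_store)"]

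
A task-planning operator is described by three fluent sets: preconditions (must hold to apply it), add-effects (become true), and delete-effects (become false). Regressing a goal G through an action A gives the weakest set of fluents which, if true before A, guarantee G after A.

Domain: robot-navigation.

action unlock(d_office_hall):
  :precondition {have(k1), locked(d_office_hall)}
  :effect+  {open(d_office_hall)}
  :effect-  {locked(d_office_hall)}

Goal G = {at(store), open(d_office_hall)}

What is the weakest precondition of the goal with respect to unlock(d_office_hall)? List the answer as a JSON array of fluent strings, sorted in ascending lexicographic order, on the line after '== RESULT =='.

Regress:
  G ∩ del = {}  (empty — regression defined)
  G \ add = {at(store), open(d_office_hall)} \ {open(d_office_hall)} = {at(store)}
  ∪ pre   = {at(store)} ∪ {have(k1), locked(d_office_hall)}
          = {at(store), have(k1), locked(d_office_hall)}

== RESULT ==
["at(store)", "have(k1)", "locked(d_office_hall)"]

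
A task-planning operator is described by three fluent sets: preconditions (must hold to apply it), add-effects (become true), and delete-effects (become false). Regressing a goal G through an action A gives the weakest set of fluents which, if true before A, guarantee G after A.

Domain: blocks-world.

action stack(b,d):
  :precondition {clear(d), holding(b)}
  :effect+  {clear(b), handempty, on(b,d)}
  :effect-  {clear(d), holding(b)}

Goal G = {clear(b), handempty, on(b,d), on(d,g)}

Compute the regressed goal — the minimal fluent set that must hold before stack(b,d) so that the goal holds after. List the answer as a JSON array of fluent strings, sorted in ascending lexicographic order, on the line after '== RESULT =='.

Regress:
  G ∩ del = {}  (empty — regression defined)
  G \ add = {clear(b), handempty, on(b,d), on(d,g)} \ {clear(b), handempty, on(b,d)} = {on(d,g)}
  ∪ pre   = {on(d,g)} ∪ {clear(d), holding(b)}
          = {clear(d), holding(b), on(d,g)}

== RESULT ==
["clear(d)", "holding(b)", "on(d,g)"]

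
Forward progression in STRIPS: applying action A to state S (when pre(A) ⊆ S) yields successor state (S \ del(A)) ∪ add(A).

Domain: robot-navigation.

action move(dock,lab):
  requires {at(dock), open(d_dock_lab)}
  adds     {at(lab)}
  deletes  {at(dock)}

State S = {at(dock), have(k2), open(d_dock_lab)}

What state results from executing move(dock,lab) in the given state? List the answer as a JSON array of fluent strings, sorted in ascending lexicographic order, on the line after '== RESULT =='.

Progress:
  pre ⊆ S: {at(dock), open(d_dock_lab)} ⊆ S  — applicable
  S \ del = {have(k2), open(d_dock_lab)}
  ∪ add   = {at(lab), have(k2), open(d_dock_lab)}

== RESULT ==
["at(lab)", "have(k2)", "open(d_dock_lab)"]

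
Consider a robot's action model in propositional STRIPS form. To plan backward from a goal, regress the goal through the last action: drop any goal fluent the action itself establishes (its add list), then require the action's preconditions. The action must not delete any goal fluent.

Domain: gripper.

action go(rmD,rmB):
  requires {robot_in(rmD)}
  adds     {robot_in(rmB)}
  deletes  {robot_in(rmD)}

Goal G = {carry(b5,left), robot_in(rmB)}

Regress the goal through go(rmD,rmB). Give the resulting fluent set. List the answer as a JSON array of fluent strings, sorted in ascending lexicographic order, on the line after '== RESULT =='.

Compute (G \ add) ∪ pre:
  G ∩ del = {}  (empty — regression defined)
  G \ add = {carry(b5,left), robot_in(rmB)} \ {robot_in(rmB)} = {carry(b5,left)}
  ∪ pre   = {carry(b5,left)} ∪ {robot_in(rmD)}
          = {carry(b5,left), robot_in(rmD)}

== RESULT ==
["carry(b5,left)", "robot_in(rmD)"]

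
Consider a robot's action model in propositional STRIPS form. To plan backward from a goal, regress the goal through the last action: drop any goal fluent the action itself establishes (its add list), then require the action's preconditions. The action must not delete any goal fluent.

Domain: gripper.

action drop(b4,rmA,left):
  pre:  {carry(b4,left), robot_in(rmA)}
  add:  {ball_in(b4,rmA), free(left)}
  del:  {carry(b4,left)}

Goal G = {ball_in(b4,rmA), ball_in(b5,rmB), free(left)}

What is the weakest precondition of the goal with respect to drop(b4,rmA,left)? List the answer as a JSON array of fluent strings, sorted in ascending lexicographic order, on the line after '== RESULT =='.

Compute (G \ add) ∪ pre:
  G ∩ del = {}  (empty — regression defined)
  G \ add = {ball_in(b4,rmA), ball_in(b5,rmB), free(left)} \ {ball_in(b4,rmA), free(left)} = {ball_in(b5,rmB)}
  ∪ pre   = {ball_in(b5,rmB)} ∪ {carry(b4,left), robot_in(rmA)}
          = {ball_in(b5,rmB), carry(b4,left), robot_in(rmA)}

== RESULT ==
["ball_in(b5,rmB)", "carry(b4,left)", "robot_in(rmA)"]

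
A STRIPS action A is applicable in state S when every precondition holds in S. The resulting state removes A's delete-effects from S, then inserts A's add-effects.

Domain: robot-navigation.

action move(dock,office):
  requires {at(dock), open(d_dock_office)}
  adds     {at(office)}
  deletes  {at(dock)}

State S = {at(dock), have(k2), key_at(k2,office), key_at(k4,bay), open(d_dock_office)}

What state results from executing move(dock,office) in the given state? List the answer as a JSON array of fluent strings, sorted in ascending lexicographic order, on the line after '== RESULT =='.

Progress:
  pre ⊆ S: {at(dock), open(d_dock_office)} ⊆ S  — applicable
  S \ del = {have(k2), key_at(k2,office), key_at(k4,bay), open(d_dock_office)}
  ∪ add   = {at(office), have(k2), key_at(k2,office), key_at(k4,bay), open(d_dock_office)}

== RESULT ==
["at(office)", "have(k2)", "key_at(k2,office)", "key_at(k4,bay)", "open(d_dock_office)"]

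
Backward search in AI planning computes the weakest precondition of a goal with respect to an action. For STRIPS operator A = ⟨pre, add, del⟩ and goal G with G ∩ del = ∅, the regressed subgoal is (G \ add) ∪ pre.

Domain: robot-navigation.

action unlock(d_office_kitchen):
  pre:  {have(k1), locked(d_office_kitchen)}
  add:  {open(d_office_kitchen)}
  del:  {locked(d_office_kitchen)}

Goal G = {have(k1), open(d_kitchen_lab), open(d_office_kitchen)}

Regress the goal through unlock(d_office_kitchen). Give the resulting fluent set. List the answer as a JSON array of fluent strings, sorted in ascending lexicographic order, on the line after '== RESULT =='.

Regress:
  G ∩ del = {}  (empty — regression defined)
  G \ add = {have(k1), open(d_kitchen_lab), open(d_office_kitchen)} \ {open(d_office_kitchen)} = {have(k1), open(d_kitchen_lab)}
  ∪ pre   = {have(k1), open(d_kitchen_lab)} ∪ {have(k1), locked(d_office_kitchen)}
          = {have(k1), locked(d_office_kitchen), open(d_kitchen_lab)}

== RESULT ==
["have(k1)", "locked(d_office_kitchen)", "open(d_kitchen_lab)"]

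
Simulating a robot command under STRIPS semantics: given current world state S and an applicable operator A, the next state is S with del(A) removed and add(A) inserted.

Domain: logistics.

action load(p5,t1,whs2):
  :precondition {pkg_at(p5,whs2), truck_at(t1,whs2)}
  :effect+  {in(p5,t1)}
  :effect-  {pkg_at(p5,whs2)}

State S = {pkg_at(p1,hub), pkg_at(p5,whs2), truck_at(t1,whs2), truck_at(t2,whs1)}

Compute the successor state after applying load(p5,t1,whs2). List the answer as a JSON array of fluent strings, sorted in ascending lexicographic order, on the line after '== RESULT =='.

Progress:
  pre ⊆ S: {pkg_at(p5,whs2), truck_at(t1,whs2)} ⊆ S  — applicable
  S \ del = {pkg_at(p1,hub), truck_at(t1,whs2), truck_at(t2,whs1)}
  ∪ add   = {in(p5,t1), pkg_at(p1,hub), truck_at(t1,whs2), truck_at(t2,whs1)}

== RESULT ==
["in(p5,t1)", "pkg_at(p1,hub)", "truck_at(t1,whs2)", "truck_at(t2,whs1)"]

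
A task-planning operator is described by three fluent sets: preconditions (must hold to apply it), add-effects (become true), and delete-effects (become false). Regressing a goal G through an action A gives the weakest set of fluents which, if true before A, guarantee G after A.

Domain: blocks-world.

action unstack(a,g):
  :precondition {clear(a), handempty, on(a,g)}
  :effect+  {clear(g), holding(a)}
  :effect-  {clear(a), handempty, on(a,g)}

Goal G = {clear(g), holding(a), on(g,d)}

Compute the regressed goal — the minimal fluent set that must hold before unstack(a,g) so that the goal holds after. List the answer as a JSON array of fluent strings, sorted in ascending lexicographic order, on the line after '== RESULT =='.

Compute (G \ add) ∪ pre:
  G ∩ del = {}  (empty — regression defined)
  G \ add = {clear(g), holding(a), on(g,d)} \ {clear(g), holding(a)} = {on(g,d)}
  ∪ pre   = {on(g,d)} ∪ {clear(a), handempty, on(a,g)}
          = {clear(a), handempty, on(a,g), on(g,d)}

== RESULT ==
["clear(a)", "handempty", "on(a,g)", "on(g,d)"]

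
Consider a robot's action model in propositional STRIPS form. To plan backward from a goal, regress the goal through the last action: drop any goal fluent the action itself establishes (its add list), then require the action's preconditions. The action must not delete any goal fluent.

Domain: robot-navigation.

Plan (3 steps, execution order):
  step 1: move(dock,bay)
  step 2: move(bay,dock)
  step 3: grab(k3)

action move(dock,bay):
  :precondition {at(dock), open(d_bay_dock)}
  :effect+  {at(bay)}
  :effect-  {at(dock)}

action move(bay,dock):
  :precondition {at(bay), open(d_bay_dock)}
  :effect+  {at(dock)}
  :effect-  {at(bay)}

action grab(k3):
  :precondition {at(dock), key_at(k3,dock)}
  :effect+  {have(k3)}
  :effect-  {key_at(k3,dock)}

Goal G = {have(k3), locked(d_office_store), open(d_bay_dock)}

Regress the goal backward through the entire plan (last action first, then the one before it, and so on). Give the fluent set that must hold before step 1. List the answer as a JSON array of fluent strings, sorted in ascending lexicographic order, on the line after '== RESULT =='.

Regress step by step:
  through step 3 (grab(k3)): drop {have(k3)}, keep {locked(d_office_store), open(d_bay_dock)}, require {at(dock), key_at(k3,dock)}
    → {at(dock), key_at(k3,dock), locked(d_office_store), open(d_bay_dock)}
  through step 2 (move(bay,dock)): drop {at(dock)}, keep {key_at(k3,dock), locked(d_office_store), open(d_bay_dock)}, require {at(bay), open(d_bay_dock)}
    → {at(bay), key_at(k3,dock), locked(d_office_store), open(d_bay_dock)}
  through step 1 (move(dock,bay)): drop {at(bay)}, keep {key_at(k3,dock), locked(d_office_store), open(d_bay_dock)}, require {at(dock), open(d_bay_dock)}
    → {at(dock), key_at(k3,dock), locked(d_office_store), open(d_bay_dock)}

== RESULT ==
["at(dock)", "key_at(k3,dock)", "locked(d_office_store)", "open(d_bay_dock)"]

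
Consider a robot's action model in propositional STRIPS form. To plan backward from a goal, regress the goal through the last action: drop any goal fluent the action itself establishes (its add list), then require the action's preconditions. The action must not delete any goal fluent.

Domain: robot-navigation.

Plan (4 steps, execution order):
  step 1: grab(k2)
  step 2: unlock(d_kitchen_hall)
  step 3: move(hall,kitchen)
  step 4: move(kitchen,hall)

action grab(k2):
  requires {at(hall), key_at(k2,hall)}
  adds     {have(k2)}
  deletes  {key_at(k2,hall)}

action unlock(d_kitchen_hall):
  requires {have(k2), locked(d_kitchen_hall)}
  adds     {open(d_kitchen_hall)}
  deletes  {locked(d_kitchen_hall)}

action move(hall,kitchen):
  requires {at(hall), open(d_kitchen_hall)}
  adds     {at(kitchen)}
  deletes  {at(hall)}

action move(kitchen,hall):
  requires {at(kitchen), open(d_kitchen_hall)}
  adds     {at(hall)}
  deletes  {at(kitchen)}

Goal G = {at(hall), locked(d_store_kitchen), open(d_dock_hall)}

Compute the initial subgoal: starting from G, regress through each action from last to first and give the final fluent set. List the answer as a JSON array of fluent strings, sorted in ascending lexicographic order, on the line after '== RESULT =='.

Work backward from the goal:
  through step 4 (move(kitchen,hall)): drop {at(hall)}, keep {locked(d_store_kitchen), open(d_dock_hall)}, require {at(kitchen), open(d_kitchen_hall)}
    → {at(kitchen), locked(d_store_kitchen), open(d_dock_hall), open(d_kitchen_hall)}
  through step 3 (move(hall,kitchen)): drop {at(kitchen)}, keep {locked(d_store_kitchen), open(d_dock_hall), open(d_kitchen_hall)}, require {at(hall), open(d_kitchen_hall)}
    → {at(hall), locked(d_store_kitchen), open(d_dock_hall), open(d_kitchen_hall)}
  through step 2 (unlock(d_kitchen_hall)): drop {open(d_kitchen_hall)}, keep {at(hall), locked(d_store_kitchen), open(d_dock_hall)}, require {have(k2), locked(d_kitchen_hall)}
    → {at(hall), have(k2), locked(d_kitchen_hall), locked(d_store_kitchen), open(d_dock_hall)}
  through step 1 (grab(k2)): drop {have(k2)}, keep {at(hall), locked(d_kitchen_hall), locked(d_store_kitchen), open(d_dock_hall)}, require {at(hall), key_at(k2,hall)}
    → {at(hall), key_at(k2,hall), locked(d_kitchen_hall), locked(d_store_kitchen), open(d_dock_hall)}

== RESULT ==
["at(hall)", "key_at(k2,hall)", "locked(d_kitchen_hall)", "locked(d_store_kitchen)", "open(d_dock_hall)"]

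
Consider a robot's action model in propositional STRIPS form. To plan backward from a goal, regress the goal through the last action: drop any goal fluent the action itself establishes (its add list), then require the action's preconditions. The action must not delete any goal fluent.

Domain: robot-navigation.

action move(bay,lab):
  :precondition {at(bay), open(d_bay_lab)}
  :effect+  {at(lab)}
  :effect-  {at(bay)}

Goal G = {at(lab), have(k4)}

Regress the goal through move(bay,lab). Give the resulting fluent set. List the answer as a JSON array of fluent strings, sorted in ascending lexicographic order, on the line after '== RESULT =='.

Compute (G \ add) ∪ pre:
  G ∩ del = {}  (empty — regression defined)
  G \ add = {at(lab), have(k4)} \ {at(lab)} = {have(k4)}
  ∪ pre   = {have(k4)} ∪ {at(bay), open(d_bay_lab)}
          = {at(bay), have(k4), open(d_bay_lab)}

== RESULT ==
["at(bay)", "have(k4)", "open(d_bay_lab)"]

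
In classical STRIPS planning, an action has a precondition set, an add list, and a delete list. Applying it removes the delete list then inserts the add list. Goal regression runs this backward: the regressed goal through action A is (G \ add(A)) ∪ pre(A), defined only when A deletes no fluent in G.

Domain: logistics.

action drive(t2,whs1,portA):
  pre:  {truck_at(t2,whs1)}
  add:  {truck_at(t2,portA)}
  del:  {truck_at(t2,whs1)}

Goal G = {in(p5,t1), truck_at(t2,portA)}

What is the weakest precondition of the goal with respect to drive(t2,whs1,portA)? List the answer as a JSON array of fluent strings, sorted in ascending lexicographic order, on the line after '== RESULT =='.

Regress:
  G ∩ del = {}  (empty — regression defined)
  G \ add = {in(p5,t1), truck_at(t2,portA)} \ {truck_at(t2,portA)} = {in(p5,t1)}
  ∪ pre   = {in(p5,t1)} ∪ {truck_at(t2,whs1)}
          = {in(p5,t1), truck_at(t2,whs1)}

== RESULT ==
["in(p5,t1)", "truck_at(t2,whs1)"]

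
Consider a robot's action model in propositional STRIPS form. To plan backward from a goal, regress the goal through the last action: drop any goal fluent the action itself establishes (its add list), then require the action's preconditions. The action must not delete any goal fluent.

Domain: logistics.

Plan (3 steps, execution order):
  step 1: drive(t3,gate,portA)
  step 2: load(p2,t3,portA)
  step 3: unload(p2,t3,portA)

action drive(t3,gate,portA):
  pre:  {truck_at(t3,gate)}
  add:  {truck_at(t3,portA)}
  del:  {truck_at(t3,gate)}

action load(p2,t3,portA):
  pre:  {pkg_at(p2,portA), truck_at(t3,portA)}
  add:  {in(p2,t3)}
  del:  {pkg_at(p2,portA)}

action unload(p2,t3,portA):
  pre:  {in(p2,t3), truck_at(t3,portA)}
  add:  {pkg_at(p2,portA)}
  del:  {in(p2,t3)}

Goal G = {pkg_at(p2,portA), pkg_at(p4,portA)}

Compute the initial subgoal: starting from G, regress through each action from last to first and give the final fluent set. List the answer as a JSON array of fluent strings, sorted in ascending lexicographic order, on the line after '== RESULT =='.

Work backward from the goal:
  through step 3 (unload(p2,t3,portA)): drop {pkg_at(p2,portA)}, keep {pkg_at(p4,portA)}, require {in(p2,t3), truck_at(t3,portA)}
    → {in(p2,t3), pkg_at(p4,portA), truck_at(t3,portA)}
  through step 2 (load(p2,t3,portA)): drop {in(p2,t3)}, keep {pkg_at(p4,portA), truck_at(t3,portA)}, require {pkg_at(p2,portA), truck_at(t3,portA)}
    → {pkg_at(p2,portA), pkg_at(p4,portA), truck_at(t3,portA)}
  through step 1 (drive(t3,gate,portA)): drop {truck_at(t3,portA)}, keep {pkg_at(p2,portA), pkg_at(p4,portA)}, require {truck_at(t3,gate)}
    → {pkg_at(p2,portA), pkg_at(p4,portA), truck_at(t3,gate)}

== RESULT ==
["pkg_at(p2,portA)", "pkg_at(p4,portA)", "truck_at(t3,gate)"]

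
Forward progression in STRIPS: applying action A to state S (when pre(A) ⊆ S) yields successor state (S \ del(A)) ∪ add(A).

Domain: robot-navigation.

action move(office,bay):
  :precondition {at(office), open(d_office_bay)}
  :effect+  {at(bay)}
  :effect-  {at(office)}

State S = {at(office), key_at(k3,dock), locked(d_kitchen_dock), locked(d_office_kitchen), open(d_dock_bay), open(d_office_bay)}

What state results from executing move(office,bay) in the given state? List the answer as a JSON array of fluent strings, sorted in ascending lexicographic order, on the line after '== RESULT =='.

Compute (S \ del) ∪ add:
  pre ⊆ S: {at(office), open(d_office_bay)} ⊆ S  — applicable
  S \ del = {key_at(k3,dock), locked(d_kitchen_dock), locked(d_office_kitchen), open(d_dock_bay), open(d_office_bay)}
  ∪ add   = {at(bay), key_at(k3,dock), locked(d_kitchen_dock), locked(d_office_kitchen), open(d_dock_bay), open(d_office_bay)}

== RESULT ==
["at(bay)", "key_at(k3,dock)", "locked(d_kitchen_dock)", "locked(d_office_kitchen)", "open(d_dock_bay)", "open(d_office_bay)"]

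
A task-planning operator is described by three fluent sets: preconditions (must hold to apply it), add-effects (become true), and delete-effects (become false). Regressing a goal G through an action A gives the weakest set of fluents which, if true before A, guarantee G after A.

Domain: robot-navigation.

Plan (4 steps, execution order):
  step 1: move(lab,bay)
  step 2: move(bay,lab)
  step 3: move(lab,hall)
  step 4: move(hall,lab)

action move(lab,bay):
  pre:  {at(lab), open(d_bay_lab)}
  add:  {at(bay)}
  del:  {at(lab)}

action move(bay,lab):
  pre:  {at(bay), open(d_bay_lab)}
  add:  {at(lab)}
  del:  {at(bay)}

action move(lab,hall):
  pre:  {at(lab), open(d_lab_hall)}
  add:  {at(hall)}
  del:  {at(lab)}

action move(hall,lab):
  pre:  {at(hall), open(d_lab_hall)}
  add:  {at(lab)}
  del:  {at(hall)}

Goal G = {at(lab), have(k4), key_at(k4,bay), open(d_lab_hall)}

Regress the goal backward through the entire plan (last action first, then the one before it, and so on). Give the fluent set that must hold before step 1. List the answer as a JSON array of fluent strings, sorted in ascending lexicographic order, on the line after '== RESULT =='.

Regress step by step:
  through step 4 (move(hall,lab)): drop {at(lab)}, keep {have(k4), key_at(k4,bay), open(d_lab_hall)}, require {at(hall), open(d_lab_hall)}
    → {at(hall), have(k4), key_at(k4,bay), open(d_lab_hall)}
  through step 3 (move(lab,hall)): drop {at(hall)}, keep {have(k4), key_at(k4,bay), open(d_lab_hall)}, require {at(lab), open(d_lab_hall)}
    → {at(lab), have(k4), key_at(k4,bay), open(d_lab_hall)}
  through step 2 (move(bay,lab)): drop {at(lab)}, keep {have(k4), key_at(k4,bay), open(d_lab_hall)}, require {at(bay), open(d_bay_lab)}
    → {at(bay), have(k4), key_at(k4,bay), open(d_bay_lab), open(d_lab_hall)}
  through step 1 (move(lab,bay)): drop {at(bay)}, keep {have(k4), key_at(k4,bay), open(d_bay_lab), open(d_lab_hall)}, require {at(lab), open(d_bay_lab)}
    → {at(lab), have(k4), key_at(k4,bay), open(d_bay_lab), open(d_lab_hall)}

== RESULT ==
["at(lab)", "have(k4)", "key_at(k4,bay)", "open(d_bay_lab)", "open(d_lab_hall)"]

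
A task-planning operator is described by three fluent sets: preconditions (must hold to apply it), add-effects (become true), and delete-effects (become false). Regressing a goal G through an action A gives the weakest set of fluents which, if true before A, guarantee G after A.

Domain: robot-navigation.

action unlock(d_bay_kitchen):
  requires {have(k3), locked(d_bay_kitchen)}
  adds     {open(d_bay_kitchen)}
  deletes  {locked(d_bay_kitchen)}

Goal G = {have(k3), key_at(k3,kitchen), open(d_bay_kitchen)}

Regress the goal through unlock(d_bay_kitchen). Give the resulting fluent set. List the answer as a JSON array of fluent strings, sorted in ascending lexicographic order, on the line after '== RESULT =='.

Compute (G \ add) ∪ pre:
  G ∩ del = {}  (empty — regression defined)
  G \ add = {have(k3), key_at(k3,kitchen), open(d_bay_kitchen)} \ {open(d_bay_kitchen)} = {have(k3), key_at(k3,kitchen)}
  ∪ pre   = {have(k3), key_at(k3,kitchen)} ∪ {have(k3), locked(d_bay_kitchen)}
          = {have(k3), key_at(k3,kitchen), locked(d_bay_kitchen)}

== RESULT ==
["have(k3)", "key_at(k3,kitchen)", "locked(d_bay_kitchen)"]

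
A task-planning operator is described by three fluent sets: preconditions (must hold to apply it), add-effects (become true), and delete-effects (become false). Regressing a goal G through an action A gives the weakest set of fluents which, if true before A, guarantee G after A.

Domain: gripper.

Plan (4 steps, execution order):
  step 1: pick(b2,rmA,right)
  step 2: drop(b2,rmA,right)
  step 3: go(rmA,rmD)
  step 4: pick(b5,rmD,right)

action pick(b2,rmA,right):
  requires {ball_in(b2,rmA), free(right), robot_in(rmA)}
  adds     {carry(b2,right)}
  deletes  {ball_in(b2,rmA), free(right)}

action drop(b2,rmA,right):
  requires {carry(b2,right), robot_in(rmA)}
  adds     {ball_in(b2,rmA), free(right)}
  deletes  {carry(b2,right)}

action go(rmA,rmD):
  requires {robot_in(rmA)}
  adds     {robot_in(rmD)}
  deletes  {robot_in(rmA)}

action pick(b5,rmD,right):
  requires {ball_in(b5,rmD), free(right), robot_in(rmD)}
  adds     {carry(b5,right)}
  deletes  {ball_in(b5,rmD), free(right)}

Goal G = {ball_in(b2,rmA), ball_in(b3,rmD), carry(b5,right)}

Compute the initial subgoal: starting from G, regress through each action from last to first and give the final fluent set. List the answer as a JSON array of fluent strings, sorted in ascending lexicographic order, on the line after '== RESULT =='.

Work backward from the goal:
  through step 4 (pick(b5,rmD,right)): drop {carry(b5,right)}, keep {ball_in(b2,rmA), ball_in(b3,rmD)}, require {ball_in(b5,rmD), free(right), robot_in(rmD)}
    → {ball_in(b2,rmA), ball_in(b3,rmD), ball_in(b5,rmD), free(right), robot_in(rmD)}
  through step 3 (go(rmA,rmD)): drop {robot_in(rmD)}, keep {ball_in(b2,rmA), ball_in(b3,rmD), ball_in(b5,rmD), free(right)}, require {robot_in(rmA)}
    → {ball_in(b2,rmA), ball_in(b3,rmD), ball_in(b5,rmD), free(right), robot_in(rmA)}
  through step 2 (drop(b2,rmA,right)): drop {ball_in(b2,rmA), free(right)}, keep {ball_in(b3,rmD), ball_in(b5,rmD), robot_in(rmA)}, require {carry(b2,right), robot_in(rmA)}
    → {ball_in(b3,rmD), ball_in(b5,rmD), carry(b2,right), robot_in(rmA)}
  through step 1 (pick(b2,rmA,right)): drop {carry(b2,right)}, keep {ball_in(b3,rmD), ball_in(b5,rmD), robot_in(rmA)}, require {ball_in(b2,rmA), free(right), robot_in(rmA)}
    → {ball_in(b2,rmA), ball_in(b3,rmD), ball_in(b5,rmD), free(right), robot_in(rmA)}

== RESULT ==
["ball_in(b2,rmA)", "ball_in(b3,rmD)", "ball_in(b5,rmD)", "free(right)", "robot_in(rmA)"]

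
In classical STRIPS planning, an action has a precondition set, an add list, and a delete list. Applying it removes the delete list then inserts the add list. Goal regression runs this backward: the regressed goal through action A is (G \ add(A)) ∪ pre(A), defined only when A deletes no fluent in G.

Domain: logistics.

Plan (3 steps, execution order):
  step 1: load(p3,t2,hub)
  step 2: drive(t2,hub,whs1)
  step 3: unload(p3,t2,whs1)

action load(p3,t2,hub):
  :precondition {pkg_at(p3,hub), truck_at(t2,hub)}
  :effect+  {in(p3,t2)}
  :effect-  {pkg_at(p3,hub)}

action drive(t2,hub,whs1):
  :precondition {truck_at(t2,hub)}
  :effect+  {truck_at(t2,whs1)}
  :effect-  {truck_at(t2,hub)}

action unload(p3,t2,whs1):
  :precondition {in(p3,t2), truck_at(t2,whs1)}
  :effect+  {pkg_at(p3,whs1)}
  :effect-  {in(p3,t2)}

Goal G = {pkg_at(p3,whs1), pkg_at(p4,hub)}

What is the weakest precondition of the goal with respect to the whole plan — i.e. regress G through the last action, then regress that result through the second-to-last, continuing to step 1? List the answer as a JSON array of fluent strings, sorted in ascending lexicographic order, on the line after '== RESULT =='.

Regress step by step:
  through step 3 (unload(p3,t2,whs1)): drop {pkg_at(p3,whs1)}, keep {pkg_at(p4,hub)}, require {in(p3,t2), truck_at(t2,whs1)}
    → {in(p3,t2), pkg_at(p4,hub), truck_at(t2,whs1)}
  through step 2 (drive(t2,hub,whs1)): drop {truck_at(t2,whs1)}, keep {in(p3,t2), pkg_at(p4,hub)}, require {truck_at(t2,hub)}
    → {in(p3,t2), pkg_at(p4,hub), truck_at(t2,hub)}
  through step 1 (load(p3,t2,hub)): drop {in(p3,t2)}, keep {pkg_at(p4,hub), truck_at(t2,hub)}, require {pkg_at(p3,hub), truck_at(t2,hub)}
    → {pkg_at(p3,hub), pkg_at(p4,hub), truck_at(t2,hub)}

== RESULT ==
["pkg_at(p3,hub)", "pkg_at(p4,hub)", "truck_at(t2,hub)"]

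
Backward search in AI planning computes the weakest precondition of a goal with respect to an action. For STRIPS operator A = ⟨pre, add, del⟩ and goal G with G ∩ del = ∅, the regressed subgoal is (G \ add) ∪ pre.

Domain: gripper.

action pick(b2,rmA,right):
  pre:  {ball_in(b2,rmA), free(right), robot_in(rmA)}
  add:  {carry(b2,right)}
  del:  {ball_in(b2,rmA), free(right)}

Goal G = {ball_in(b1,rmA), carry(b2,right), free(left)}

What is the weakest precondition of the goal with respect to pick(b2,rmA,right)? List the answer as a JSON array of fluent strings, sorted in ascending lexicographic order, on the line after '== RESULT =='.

Regress:
  G ∩ del = {}  (empty — regression defined)
  G \ add = {ball_in(b1,rmA), carry(b2,right), free(left)} \ {carry(b2,right)} = {ball_in(b1,rmA), free(left)}
  ∪ pre   = {ball_in(b1,rmA), free(left)} ∪ {ball_in(b2,rmA), free(right), robot_in(rmA)}
          = {ball_in(b1,rmA), ball_in(b2,rmA), free(left), free(right), robot_in(rmA)}

== RESULT ==
["ball_in(b1,rmA)", "ball_in(b2,rmA)", "free(left)", "free(right)", "robot_in(rmA)"]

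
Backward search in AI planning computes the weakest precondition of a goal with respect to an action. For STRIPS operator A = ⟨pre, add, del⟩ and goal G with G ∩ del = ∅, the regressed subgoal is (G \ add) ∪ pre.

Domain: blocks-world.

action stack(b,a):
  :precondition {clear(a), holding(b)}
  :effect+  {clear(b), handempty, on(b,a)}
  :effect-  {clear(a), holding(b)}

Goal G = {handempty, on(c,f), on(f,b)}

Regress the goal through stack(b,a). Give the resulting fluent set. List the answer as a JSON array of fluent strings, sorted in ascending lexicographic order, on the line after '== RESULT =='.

Compute (G \ add) ∪ pre:
  G ∩ del = {}  (empty — regression defined)
  G \ add = {handempty, on(c,f), on(f,b)} \ {clear(b), handempty, on(b,a)} = {on(c,f), on(f,b)}
  ∪ pre   = {on(c,f), on(f,b)} ∪ {clear(a), holding(b)}
          = {clear(a), holding(b), on(c,f), on(f,b)}

== RESULT ==
["clear(a)", "holding(b)", "on(c,f)", "on(f,b)"]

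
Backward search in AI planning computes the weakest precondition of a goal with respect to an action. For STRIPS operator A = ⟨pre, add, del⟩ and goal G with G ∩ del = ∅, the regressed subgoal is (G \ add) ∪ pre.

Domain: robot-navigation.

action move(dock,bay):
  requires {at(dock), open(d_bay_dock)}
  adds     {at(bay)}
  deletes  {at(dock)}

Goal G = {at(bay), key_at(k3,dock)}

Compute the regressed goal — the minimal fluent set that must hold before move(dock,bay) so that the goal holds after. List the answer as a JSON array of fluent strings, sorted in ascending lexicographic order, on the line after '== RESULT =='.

Compute (G \ add) ∪ pre:
  G ∩ del = {}  (empty — regression defined)
  G \ add = {at(bay), key_at(k3,dock)} \ {at(bay)} = {key_at(k3,dock)}
  ∪ pre   = {key_at(k3,dock)} ∪ {at(dock), open(d_bay_dock)}
          = {at(dock), key_at(k3,dock), open(d_bay_dock)}

== RESULT ==
["at(dock)", "key_at(k3,dock)", "open(d_bay_dock)"]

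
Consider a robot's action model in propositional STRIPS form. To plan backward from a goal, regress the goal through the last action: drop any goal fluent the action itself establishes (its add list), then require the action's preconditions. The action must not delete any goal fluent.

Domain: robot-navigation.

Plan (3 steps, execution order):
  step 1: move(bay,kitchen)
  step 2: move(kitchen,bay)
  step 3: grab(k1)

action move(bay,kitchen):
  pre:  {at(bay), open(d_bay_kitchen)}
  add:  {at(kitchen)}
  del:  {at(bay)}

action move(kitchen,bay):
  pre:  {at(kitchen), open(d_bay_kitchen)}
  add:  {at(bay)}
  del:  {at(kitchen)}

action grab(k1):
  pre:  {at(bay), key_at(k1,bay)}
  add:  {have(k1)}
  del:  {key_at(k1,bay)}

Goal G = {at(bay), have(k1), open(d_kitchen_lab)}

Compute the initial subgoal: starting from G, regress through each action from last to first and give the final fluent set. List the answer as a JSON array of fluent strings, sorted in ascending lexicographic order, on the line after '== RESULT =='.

Regress step by step:
  through step 3 (grab(k1)): drop {have(k1)}, keep {at(bay), open(d_kitchen_lab)}, require {at(bay), key_at(k1,bay)}
    → {at(bay), key_at(k1,bay), open(d_kitchen_lab)}
  through step 2 (move(kitchen,bay)): drop {at(bay)}, keep {key_at(k1,bay), open(d_kitchen_lab)}, require {at(kitchen), open(d_bay_kitchen)}
    → {at(kitchen), key_at(k1,bay), open(d_bay_kitchen), open(d_kitchen_lab)}
  through step 1 (move(bay,kitchen)): drop {at(kitchen)}, keep {key_at(k1,bay), open(d_bay_kitchen), open(d_kitchen_lab)}, require {at(bay), open(d_bay_kitchen)}
    → {at(bay), key_at(k1,bay), open(d_bay_kitchen), open(d_kitchen_lab)}

== RESULT ==
["at(bay)", "key_at(k1,bay)", "open(d_bay_kitchen)", "open(d_kitchen_lab)"]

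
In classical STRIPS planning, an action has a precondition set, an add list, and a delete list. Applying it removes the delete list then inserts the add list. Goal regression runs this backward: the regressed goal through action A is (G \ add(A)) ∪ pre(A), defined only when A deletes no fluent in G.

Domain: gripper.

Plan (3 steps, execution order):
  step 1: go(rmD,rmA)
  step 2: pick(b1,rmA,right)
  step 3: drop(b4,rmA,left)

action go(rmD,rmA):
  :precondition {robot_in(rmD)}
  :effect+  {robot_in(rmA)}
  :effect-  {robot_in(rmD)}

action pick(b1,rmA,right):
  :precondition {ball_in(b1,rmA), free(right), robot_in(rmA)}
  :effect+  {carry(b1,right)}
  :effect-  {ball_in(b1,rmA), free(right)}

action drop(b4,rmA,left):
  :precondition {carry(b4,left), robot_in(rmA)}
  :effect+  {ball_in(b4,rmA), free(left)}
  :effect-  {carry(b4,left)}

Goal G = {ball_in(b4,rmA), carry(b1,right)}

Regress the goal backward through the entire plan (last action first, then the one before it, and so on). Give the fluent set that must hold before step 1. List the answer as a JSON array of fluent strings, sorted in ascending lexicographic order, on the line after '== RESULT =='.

Work backward from the goal:
  through step 3 (drop(b4,rmA,left)): drop {ball_in(b4,rmA)}, keep {carry(b1,right)}, require {carry(b4,left), robot_in(rmA)}
    → {carry(b1,right), carry(b4,left), robot_in(rmA)}
  through step 2 (pick(b1,rmA,right)): drop {carry(b1,right)}, keep {carry(b4,left), robot_in(rmA)}, require {ball_in(b1,rmA), free(right), robot_in(rmA)}
    → {ball_in(b1,rmA), carry(b4,left), free(right), robot_in(rmA)}
  through step 1 (go(rmD,rmA)): drop {robot_in(rmA)}, keep {ball_in(b1,rmA), carry(b4,left), free(right)}, require {robot_in(rmD)}
    → {ball_in(b1,rmA), carry(b4,left), free(right), robot_in(rmD)}

== RESULT ==
["ball_in(b1,rmA)", "carry(b4,left)", "free(right)", "robot_in(rmD)"]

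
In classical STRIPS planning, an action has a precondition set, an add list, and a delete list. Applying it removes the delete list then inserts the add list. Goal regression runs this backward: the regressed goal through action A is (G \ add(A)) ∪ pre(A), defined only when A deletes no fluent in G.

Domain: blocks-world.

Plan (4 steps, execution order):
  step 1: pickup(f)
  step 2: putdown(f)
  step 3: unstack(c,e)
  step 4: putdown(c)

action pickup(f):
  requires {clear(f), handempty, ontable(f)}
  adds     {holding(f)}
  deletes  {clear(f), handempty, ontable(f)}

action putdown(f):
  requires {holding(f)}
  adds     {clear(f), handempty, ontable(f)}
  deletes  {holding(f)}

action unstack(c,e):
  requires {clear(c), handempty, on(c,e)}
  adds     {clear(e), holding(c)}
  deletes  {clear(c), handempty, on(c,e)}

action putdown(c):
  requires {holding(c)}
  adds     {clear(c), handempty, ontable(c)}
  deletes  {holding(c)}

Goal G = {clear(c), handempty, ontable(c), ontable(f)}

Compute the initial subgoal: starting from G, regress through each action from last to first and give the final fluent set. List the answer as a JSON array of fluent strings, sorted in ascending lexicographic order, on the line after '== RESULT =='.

Work backward from the goal:
  through step 4 (putdown(c)): drop {clear(c), handempty, ontable(c)}, keep {ontable(f)}, require {holding(c)}
    → {holding(c), ontable(f)}
  through step 3 (unstack(c,e)): drop {holding(c)}, keep {ontable(f)}, require {clear(c), handempty, on(c,e)}
    → {clear(c), handempty, on(c,e), ontable(f)}
  through step 2 (putdown(f)): drop {handempty, ontable(f)}, keep {clear(c), on(c,e)}, require {holding(f)}
    → {clear(c), holding(f), on(c,e)}
  through step 1 (pickup(f)): drop {holding(f)}, keep {clear(c), on(c,e)}, require {clear(f), handempty, ontable(f)}
    → {clear(c), clear(f), handempty, on(c,e), ontable(f)}

== RESULT ==
["clear(c)", "clear(f)", "handempty", "on(c,e)", "ontable(f)"]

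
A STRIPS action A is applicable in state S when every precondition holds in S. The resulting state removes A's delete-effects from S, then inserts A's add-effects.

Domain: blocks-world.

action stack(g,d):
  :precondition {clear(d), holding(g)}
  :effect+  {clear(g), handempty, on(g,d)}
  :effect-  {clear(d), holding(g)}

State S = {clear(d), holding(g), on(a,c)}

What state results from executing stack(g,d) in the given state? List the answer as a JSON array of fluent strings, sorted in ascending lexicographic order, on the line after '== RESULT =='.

Progress:
  pre ⊆ S: {clear(d), holding(g)} ⊆ S  — applicable
  S \ del = {on(a,c)}
  ∪ add   = {clear(g), handempty, on(a,c), on(g,d)}

== RESULT ==
["clear(g)", "handempty", "on(a,c)", "on(g,d)"]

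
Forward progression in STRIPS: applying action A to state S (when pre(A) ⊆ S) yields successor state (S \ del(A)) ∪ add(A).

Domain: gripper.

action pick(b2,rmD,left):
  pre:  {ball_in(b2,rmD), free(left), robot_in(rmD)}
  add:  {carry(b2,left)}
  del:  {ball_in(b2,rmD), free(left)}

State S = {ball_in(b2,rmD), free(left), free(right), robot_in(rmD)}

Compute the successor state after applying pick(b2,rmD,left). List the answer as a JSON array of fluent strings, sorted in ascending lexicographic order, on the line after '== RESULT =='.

Compute (S \ del) ∪ add:
  pre ⊆ S: {ball_in(b2,rmD), free(left), robot_in(rmD)} ⊆ S  — applicable
  S \ del = {free(right), robot_in(rmD)}
  ∪ add   = {carry(b2,left), free(right), robot_in(rmD)}

== RESULT ==
["carry(b2,left)", "free(right)", "robot_in(rmD)"]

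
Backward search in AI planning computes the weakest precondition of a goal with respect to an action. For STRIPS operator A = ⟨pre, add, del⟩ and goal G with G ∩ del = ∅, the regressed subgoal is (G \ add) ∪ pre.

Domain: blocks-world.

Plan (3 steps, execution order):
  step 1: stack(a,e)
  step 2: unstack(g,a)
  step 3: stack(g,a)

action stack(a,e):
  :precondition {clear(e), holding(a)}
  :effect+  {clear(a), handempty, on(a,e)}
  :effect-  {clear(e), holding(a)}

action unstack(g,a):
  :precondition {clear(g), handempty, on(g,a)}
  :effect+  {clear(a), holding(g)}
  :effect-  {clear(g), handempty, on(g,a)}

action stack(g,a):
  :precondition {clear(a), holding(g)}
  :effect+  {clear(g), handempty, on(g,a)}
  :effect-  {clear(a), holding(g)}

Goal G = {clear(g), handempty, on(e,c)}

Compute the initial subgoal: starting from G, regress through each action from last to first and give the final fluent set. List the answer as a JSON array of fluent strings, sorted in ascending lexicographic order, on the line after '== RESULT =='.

Work backward from the goal:
  through step 3 (stack(g,a)): drop {clear(g), handempty}, keep {on(e,c)}, require {clear(a), holding(g)}
    → {clear(a), holding(g), on(e,c)}
  through step 2 (unstack(g,a)): drop {clear(a), holding(g)}, keep {on(e,c)}, require {clear(g), handempty, on(g,a)}
    → {clear(g), handempty, on(e,c), on(g,a)}
  through step 1 (stack(a,e)): drop {handempty}, keep {clear(g), on(e,c), on(g,a)}, require {clear(e), holding(a)}
    → {clear(e), clear(g), holding(a), on(e,c), on(g,a)}

== RESULT ==
["clear(e)", "clear(g)", "holding(a)", "on(e,c)", "on(g,a)"]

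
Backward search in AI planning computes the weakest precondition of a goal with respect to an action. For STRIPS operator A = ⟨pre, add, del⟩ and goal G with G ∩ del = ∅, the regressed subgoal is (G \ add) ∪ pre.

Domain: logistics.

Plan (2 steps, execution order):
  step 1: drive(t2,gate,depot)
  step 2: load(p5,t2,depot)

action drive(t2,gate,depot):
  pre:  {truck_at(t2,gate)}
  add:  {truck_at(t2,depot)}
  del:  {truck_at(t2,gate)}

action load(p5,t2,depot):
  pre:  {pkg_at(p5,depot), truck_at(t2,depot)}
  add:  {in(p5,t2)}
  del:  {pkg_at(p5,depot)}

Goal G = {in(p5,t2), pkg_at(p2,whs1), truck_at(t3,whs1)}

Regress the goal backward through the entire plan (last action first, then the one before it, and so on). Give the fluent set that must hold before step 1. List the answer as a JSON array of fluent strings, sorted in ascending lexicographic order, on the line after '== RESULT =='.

Regress step by step:
  through step 2 (load(p5,t2,depot)): drop {in(p5,t2)}, keep {pkg_at(p2,whs1), truck_at(t3,whs1)}, require {pkg_at(p5,depot), truck_at(t2,depot)}
    → {pkg_at(p2,whs1), pkg_at(p5,depot), truck_at(t2,depot), truck_at(t3,whs1)}
  through step 1 (drive(t2,gate,depot)): drop {truck_at(t2,depot)}, keep {pkg_at(p2,whs1), pkg_at(p5,depot), truck_at(t3,whs1)}, require {truck_at(t2,gate)}
    → {pkg_at(p2,whs1), pkg_at(p5,depot), truck_at(t2,gate), truck_at(t3,whs1)}

== RESULT ==
["pkg_at(p2,whs1)", "pkg_at(p5,depot)", "truck_at(t2,gate)", "truck_at(t3,whs1)"]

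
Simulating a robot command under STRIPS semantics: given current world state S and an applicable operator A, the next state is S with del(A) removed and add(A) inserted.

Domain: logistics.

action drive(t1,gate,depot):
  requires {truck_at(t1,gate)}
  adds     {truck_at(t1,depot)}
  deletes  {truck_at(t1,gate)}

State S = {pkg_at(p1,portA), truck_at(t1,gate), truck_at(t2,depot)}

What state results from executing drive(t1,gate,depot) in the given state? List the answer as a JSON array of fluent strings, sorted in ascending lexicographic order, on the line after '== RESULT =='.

Progress:
  pre ⊆ S: {truck_at(t1,gate)} ⊆ S  — applicable
  S \ del = {pkg_at(p1,portA), truck_at(t2,depot)}
  ∪ add   = {pkg_at(p1,portA), truck_at(t1,depot), truck_at(t2,depot)}

== RESULT ==
["pkg_at(p1,portA)", "truck_at(t1,depot)", "truck_at(t2,depot)"]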